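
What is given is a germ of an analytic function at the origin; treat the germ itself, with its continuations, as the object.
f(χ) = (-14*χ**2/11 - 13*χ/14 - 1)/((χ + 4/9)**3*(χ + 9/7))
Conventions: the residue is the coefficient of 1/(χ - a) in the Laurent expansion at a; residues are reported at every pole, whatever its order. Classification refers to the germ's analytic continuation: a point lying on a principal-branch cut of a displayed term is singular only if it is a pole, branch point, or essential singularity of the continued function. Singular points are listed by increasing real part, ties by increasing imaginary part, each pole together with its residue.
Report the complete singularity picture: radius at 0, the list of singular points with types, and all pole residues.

Denominator factor (χ + 9/7): pole of order 1 at -9/7, modulus 9/7.
Denominator factor (χ + 4/9)^3: pole of order 3 at -4/9, modulus 4/9.
The radius of convergence is the smallest modulus among the singular points: 4/9.
At the order-1 pole -9/7 set g(χ) = (χ - (-9/7))*f(χ) = (-14*χ**2/11 - 13*χ/14 - 1)/(χ + 4/9)**3.
Simple pole: residue = g(a) at a = -9/7, which is 10507077/3275294.
At the order-3 pole -4/9 set g(χ) = (χ - (-4/9))^3*f(χ) = (-14*χ**2/11 - 13*χ/14 - 1)/(χ + 9/7).
Order-3 pole: residue = g''(a)/2; g''(-4/9) = -10507077/1637647, so the residue is -10507077/3275294.
List the singular points by increasing real part (a conjugate pair: the negative imaginary part first).

Radius of convergence at 0: 4/9.
At -9/7: a pole of order 1; residue 10507077/3275294.
At -4/9: a pole of order 3; residue -10507077/3275294.


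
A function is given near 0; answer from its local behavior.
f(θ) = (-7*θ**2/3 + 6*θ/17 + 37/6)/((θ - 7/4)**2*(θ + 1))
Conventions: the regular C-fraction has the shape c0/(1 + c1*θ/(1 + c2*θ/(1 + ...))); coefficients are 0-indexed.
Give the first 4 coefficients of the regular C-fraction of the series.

The regular C-fraction coefficients are [296/147, -881/4403, -8268230/3879043, 14159166771/5099017441].

Taylor coefficients (expand at 0): a_0 = 296/147, a_1 = 7048/17493, a_2 = 38344/40817, a_3 = -55544/285719.
c0 = a_0 = 296/147. Peel one level at a time: if S = 1 + c*θ/S' with S'(0) = 1, then c is the θ-coefficient of S and S' = c*θ/(S - 1).
S_1 = c0/f = 1 + (-881/4403)*θ + (-8268230/19386409)*θ^2 + ...; c1 = -881/4403.
S_2 = c1*θ/(S_1 - 1) = 1 + (-8268230/3879043)*θ + (225105990/38031889)*θ^2 + ...; c2 = -8268230/3879043.
S_3 = c2*θ/(S_2 - 1) = 1 + (14159166771/5099017441)*θ + ...; c3 = 14159166771/5099017441.


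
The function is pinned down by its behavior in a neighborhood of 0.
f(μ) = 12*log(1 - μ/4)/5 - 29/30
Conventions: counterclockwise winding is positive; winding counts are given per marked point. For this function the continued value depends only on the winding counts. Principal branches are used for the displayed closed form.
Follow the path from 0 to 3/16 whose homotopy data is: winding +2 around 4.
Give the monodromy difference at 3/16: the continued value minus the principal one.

Continued minus principal equals (48/5)*pi*i.

The rational part is single-valued and drops out of the difference; each branch term changes only by its own monodromy.
(12/5)*log(1 - μ/(4)): each positive loop around 4 adds 2*pi*i to the log, so winding +2 contributes (12/5)*(2)*2*pi*i = (48/5)*pi*i.
Summing the contributions at μ = 3/16 gives (48/5)*pi*i.


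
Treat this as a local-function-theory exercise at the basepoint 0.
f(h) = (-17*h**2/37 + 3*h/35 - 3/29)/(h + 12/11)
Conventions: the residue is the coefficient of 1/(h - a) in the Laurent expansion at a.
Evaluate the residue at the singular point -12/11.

The residue is -3379713/4544155.

At the order-1 pole -12/11 set g(h) = (h - (-12/11))*f(h) = -17*h**2/37 + 3*h/35 - 3/29.
Simple pole: residue = g(a) at a = -12/11, which is -3379713/4544155.


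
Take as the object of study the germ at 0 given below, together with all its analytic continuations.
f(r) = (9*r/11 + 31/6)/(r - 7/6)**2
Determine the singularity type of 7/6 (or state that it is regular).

The denominator factor r - 7/6 vanishes at 7/6 and appears to the power 2; the numerator there equals 202/33, nonzero, and no other factor vanishes.
Hence a pole whose order is the multiplicity, 2.

The point is a pole of order 2.


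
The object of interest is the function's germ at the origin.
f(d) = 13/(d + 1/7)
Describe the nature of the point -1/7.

The point is a pole of order 1.

The denominator factor d + 1/7 vanishes at -1/7 and appears to the power 1; the numerator there equals 13, nonzero, and no other factor vanishes.
Hence a pole whose order is the multiplicity, 1.


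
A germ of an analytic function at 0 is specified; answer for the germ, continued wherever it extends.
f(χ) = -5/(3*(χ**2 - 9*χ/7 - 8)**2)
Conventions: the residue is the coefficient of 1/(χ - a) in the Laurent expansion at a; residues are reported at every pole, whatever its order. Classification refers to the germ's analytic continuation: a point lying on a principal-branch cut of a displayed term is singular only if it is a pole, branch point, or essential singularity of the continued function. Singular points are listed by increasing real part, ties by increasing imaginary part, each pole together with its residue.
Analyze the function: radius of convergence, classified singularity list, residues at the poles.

Denominator factor (χ**2 - 9*χ/7 - 8)^2: discriminant 1649/49, real irrational roots 9/14 + (1/14)*sqrt(1649) and 9/14 - (1/14)*sqrt(1649); poles of order 2, moduli 9/14 + (1/14)*sqrt(1649) and -9/14 + (1/14)*sqrt(1649).
The radius of convergence is the smallest modulus among the singular points: -9/14 + (1/14)*sqrt(1649).
The factor χ**2 - 9*χ/7 - 8 splits as (χ - a)(χ - a') with a = 9/14 - (1/14)*sqrt(1649), a' = 9/14 + (1/14)*sqrt(1649). At the order-2 pole a set g(χ) = (χ - a)^2*f(χ) = [-5/3] / (χ - a')^2.
Order-2 pole: residue = g'(a); g'(9/14 - (1/14)*sqrt(1649)) = -(3430/8157603)*sqrt(1649), so the residue is -(3430/8157603)*sqrt(1649).
The factor χ**2 - 9*χ/7 - 8 splits as (χ - a)(χ - a') with a = 9/14 + (1/14)*sqrt(1649), a' = 9/14 - (1/14)*sqrt(1649). At the order-2 pole a set g(χ) = (χ - a)^2*f(χ) = [-5/3] / (χ - a')^2.
Order-2 pole: residue = g'(a); g'(9/14 + (1/14)*sqrt(1649)) = (3430/8157603)*sqrt(1649), so the residue is (3430/8157603)*sqrt(1649).
List the singular points by increasing real part (a conjugate pair: the negative imaginary part first).

Radius of convergence at 0: -9/14 + (1/14)*sqrt(1649).
At 9/14 - (1/14)*sqrt(1649): a pole of order 2; residue -(3430/8157603)*sqrt(1649).
At 9/14 + (1/14)*sqrt(1649): a pole of order 2; residue (3430/8157603)*sqrt(1649).


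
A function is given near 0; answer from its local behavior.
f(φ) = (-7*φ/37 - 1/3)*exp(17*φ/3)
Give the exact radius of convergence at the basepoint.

The radius of convergence is infinite.

The factor exp(17*φ/3) is entire and contributes no finite singular point.
The polynomial part has no poles.
No finite singular points: the Taylor series at 0 converges everywhere.


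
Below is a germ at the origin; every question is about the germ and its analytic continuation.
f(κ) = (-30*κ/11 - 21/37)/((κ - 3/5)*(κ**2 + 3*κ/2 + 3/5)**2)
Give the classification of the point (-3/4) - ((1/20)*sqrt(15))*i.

The point is a pole of order 2.

The denominator factor κ**2 + 3*κ/2 + 3/5 vanishes at (-3/4) - ((1/20)*sqrt(15))*i and appears to the power 2; the numerator there equals (1203/814) + ((3/22)*sqrt(15))*i, nonzero, and no other factor vanishes.
Hence a pole whose order is the multiplicity, 2.


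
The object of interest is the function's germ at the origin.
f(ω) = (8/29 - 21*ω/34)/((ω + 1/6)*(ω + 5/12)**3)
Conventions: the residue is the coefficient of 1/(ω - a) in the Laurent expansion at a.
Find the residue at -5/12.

The residue is -11952/493.

At the order-3 pole -5/12 set g(ω) = (ω - (-5/12))^3*f(ω) = (8/29 - 21*ω/34)/(ω + 1/6).
Order-3 pole: residue = g''(a)/2; g''(-5/12) = -23904/493, so the residue is -11952/493.


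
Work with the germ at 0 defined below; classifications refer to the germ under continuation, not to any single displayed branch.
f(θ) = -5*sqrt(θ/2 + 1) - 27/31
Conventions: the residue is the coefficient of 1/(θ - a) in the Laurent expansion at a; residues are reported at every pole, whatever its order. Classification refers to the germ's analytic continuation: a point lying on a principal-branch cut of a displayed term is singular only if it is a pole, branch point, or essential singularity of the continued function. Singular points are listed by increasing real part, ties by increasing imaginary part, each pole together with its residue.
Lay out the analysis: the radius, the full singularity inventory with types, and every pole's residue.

Branch term (-5)*sqrt(1 - θ/(-2)): its argument vanishes at θ = -2, a square-root branch point, modulus 2.
The radius of convergence is the smallest modulus among the singular points: 2.

Radius of convergence at 0: 2.
At -2: an algebraic (square-root) branch point.


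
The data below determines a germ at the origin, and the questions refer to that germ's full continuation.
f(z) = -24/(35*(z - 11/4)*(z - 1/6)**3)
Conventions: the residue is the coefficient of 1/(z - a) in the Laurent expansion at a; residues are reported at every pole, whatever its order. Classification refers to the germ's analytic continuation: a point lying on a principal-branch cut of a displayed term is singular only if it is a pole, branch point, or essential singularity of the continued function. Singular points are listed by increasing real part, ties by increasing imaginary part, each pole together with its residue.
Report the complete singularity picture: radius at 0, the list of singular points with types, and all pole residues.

Denominator factor (z - 11/4): pole of order 1 at 11/4, modulus 11/4.
Denominator factor (z - 1/6)^3: pole of order 3 at 1/6, modulus 1/6.
The radius of convergence is the smallest modulus among the singular points: 1/6.
At the order-3 pole 1/6 set g(z) = (z - (1/6))^3*f(z) = -24/(35*(z - 11/4)).
Order-3 pole: residue = g''(a)/2; g''(1/6) = 82944/1042685, so the residue is 41472/1042685.
At the order-1 pole 11/4 set g(z) = (z - (11/4))*f(z) = -24/(35*(z - 1/6)**3).
Simple pole: residue = g(a) at a = 11/4, which is -41472/1042685.
List the singular points by increasing real part (a conjugate pair: the negative imaginary part first).

Radius of convergence at 0: 1/6.
At 1/6: a pole of order 3; residue 41472/1042685.
At 11/4: a pole of order 1; residue -41472/1042685.


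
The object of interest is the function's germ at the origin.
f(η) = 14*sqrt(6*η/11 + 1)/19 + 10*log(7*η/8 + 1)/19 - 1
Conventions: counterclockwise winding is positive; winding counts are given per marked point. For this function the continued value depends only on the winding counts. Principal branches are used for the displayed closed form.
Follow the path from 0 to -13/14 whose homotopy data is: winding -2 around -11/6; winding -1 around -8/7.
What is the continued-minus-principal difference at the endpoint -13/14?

Continued minus principal equals -(20/19)*pi*i.

The rational part is single-valued and drops out of the difference; each branch term changes only by its own monodromy.
(14/19)*sqrt(1 - η/(-11/6)): winding -2 is even, the square root returns to the same sheet, contribution 0.
(10/19)*log(1 - η/(-8/7)): each positive loop around -8/7 adds 2*pi*i to the log, so winding -1 contributes (10/19)*(-1)*2*pi*i = -(20/19)*pi*i.
Summing the contributions at η = -13/14 gives -(20/19)*pi*i.


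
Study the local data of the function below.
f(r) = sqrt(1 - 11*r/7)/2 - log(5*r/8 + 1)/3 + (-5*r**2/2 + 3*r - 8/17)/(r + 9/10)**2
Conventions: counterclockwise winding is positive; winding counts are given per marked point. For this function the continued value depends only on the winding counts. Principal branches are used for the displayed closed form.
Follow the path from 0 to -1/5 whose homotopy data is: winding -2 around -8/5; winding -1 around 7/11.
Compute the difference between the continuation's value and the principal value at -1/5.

Continued minus principal equals (-(1/35)*sqrt(1610)) + ((4/3)*pi)*i.

The rational part is single-valued and drops out of the difference; each branch term changes only by its own monodromy.
(1/2)*sqrt(1 - r/(7/11)): winding -1 is odd, the square root flips sign, contributing -2*(1/2)*sqrt(1 - (-1/5)/(7/11)) = -2*(1/2)*sqrt(46/35) = -(1/35)*sqrt(1610).
(-1/3)*log(1 - r/(-8/5)): each positive loop around -8/5 adds 2*pi*i to the log, so winding -2 contributes (-1/3)*(-2)*2*pi*i = (4/3)*pi*i.
Summing the contributions at r = -1/5 gives (-(1/35)*sqrt(1610)) + ((4/3)*pi)*i.


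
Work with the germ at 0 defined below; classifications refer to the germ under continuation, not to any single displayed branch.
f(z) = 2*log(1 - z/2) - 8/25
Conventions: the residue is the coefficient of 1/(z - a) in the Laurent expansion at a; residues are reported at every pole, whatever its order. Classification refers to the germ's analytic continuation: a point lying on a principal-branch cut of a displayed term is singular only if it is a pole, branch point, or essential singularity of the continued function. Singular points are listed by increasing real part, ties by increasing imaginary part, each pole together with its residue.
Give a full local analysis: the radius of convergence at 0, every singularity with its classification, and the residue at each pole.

Branch term (2)*log(1 - z/(2)): its argument vanishes at z = 2, a logarithmic branch point, modulus 2.
The radius of convergence is the smallest modulus among the singular points: 2.

Radius of convergence at 0: 2.
At 2: a logarithmic branch point.


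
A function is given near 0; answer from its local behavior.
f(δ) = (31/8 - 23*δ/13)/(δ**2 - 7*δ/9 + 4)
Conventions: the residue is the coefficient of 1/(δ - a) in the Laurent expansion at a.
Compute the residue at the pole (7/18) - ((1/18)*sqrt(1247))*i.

The factor δ**2 - 7*δ/9 + 4 splits as (δ - a)(δ - a') with a = (7/18) - ((1/18)*sqrt(1247))*i, a' = (7/18) + ((1/18)*sqrt(1247))*i. At the order-1 pole a set g(δ) = (δ - a)*f(δ) = [31/8 - 23*δ/13] / (δ - a').
Simple pole: residue = g(a) at a = (7/18) - ((1/18)*sqrt(1247))*i, which is (-23/26) + ((2983/129688)*sqrt(1247))*i.

The residue is (-23/26) + ((2983/129688)*sqrt(1247))*i.


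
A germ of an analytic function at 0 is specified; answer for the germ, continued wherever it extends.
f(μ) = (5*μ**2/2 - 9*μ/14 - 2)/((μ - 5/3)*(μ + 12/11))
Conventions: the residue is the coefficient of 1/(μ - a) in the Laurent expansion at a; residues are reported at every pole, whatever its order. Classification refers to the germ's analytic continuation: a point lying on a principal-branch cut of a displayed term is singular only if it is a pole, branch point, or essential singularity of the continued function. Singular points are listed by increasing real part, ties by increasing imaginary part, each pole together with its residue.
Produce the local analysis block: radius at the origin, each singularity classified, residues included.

Denominator factor (μ + 12/11): pole of order 1 at -12/11, modulus 12/11.
Denominator factor (μ - 5/3): pole of order 1 at 5/3, modulus 5/3.
The radius of convergence is the smallest modulus among the singular points: 12/11.
At the order-1 pole -12/11 set g(μ) = (μ - (-12/11))*f(μ) = (5*μ**2/2 - 9*μ/14 - 2)/(μ - 5/3).
Simple pole: residue = g(a) at a = -12/11, which is -4260/7007.
At the order-1 pole 5/3 set g(μ) = (μ - (5/3))*f(μ) = (5*μ**2/2 - 9*μ/14 - 2)/(μ + 12/11).
Simple pole: residue = g(a) at a = 5/3, which is 2684/1911.
List the singular points by increasing real part (a conjugate pair: the negative imaginary part first).

Radius of convergence at 0: 12/11.
At -12/11: a pole of order 1; residue -4260/7007.
At 5/3: a pole of order 1; residue 2684/1911.


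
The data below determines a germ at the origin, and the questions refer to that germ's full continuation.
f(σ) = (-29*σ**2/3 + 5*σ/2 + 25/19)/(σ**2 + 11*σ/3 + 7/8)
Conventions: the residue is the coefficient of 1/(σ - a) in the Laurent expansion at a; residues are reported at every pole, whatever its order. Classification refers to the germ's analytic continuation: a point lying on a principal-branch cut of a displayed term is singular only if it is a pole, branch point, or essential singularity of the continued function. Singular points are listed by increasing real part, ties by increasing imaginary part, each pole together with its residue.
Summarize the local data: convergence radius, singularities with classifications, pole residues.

Radius of convergence at 0: 11/6 - (1/12)*sqrt(358).
At -11/6 - (1/12)*sqrt(358): a pole of order 1; residue 683/36 + (245381/244872)*sqrt(358).
At -11/6 + (1/12)*sqrt(358): a pole of order 1; residue 683/36 - (245381/244872)*sqrt(358).

Denominator factor (σ**2 + 11*σ/3 + 7/8): discriminant 179/18, real irrational roots -11/6 + (1/12)*sqrt(358) and -11/6 - (1/12)*sqrt(358); poles of order 1, moduli 11/6 - (1/12)*sqrt(358) and 11/6 + (1/12)*sqrt(358).
The radius of convergence is the smallest modulus among the singular points: 11/6 - (1/12)*sqrt(358).
The factor σ**2 + 11*σ/3 + 7/8 splits as (σ - a)(σ - a') with a = -11/6 - (1/12)*sqrt(358), a' = -11/6 + (1/12)*sqrt(358). At the order-1 pole a set g(σ) = (σ - a)*f(σ) = [-29*σ**2/3 + 5*σ/2 + 25/19] / (σ - a').
Simple pole: residue = g(a) at a = -11/6 - (1/12)*sqrt(358), which is 683/36 + (245381/244872)*sqrt(358).
The factor σ**2 + 11*σ/3 + 7/8 splits as (σ - a)(σ - a') with a = -11/6 + (1/12)*sqrt(358), a' = -11/6 - (1/12)*sqrt(358). At the order-1 pole a set g(σ) = (σ - a)*f(σ) = [-29*σ**2/3 + 5*σ/2 + 25/19] / (σ - a').
Simple pole: residue = g(a) at a = -11/6 + (1/12)*sqrt(358), which is 683/36 - (245381/244872)*sqrt(358).
List the singular points by increasing real part (a conjugate pair: the negative imaginary part first).


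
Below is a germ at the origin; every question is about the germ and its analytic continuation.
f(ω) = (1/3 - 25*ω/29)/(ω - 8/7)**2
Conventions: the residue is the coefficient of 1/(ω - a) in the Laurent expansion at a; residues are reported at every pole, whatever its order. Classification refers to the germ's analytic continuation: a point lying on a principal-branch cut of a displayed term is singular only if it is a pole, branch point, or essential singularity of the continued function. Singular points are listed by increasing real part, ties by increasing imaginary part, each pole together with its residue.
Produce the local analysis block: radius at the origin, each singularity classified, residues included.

Denominator factor (ω - 8/7)^2: pole of order 2 at 8/7, modulus 8/7.
The radius of convergence is the smallest modulus among the singular points: 8/7.
At the order-2 pole 8/7 set g(ω) = (ω - (8/7))^2*f(ω) = 1/3 - 25*ω/29.
Order-2 pole: residue = g'(a); g'(8/7) = -25/29, so the residue is -25/29.

Radius of convergence at 0: 8/7.
At 8/7: a pole of order 2; residue -25/29.


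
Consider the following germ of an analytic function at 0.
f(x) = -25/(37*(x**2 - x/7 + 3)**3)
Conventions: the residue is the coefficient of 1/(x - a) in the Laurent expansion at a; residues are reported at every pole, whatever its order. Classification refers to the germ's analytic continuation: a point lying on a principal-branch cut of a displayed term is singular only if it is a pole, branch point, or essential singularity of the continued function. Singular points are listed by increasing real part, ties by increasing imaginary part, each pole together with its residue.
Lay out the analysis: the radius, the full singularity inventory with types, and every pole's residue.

Denominator factor (x**2 - x/7 + 3)^3: discriminant -587/49, complex-conjugate roots (1/14) + ((1/14)*sqrt(587))*i and (1/14) - ((1/14)*sqrt(587))*i; poles of order 3, moduli sqrt(3) and sqrt(3).
The radius of convergence is the smallest modulus among the singular points: sqrt(3).
The factor x**2 - x/7 + 3 splits as (x - a)(x - a') with a = (1/14) - ((1/14)*sqrt(587))*i, a' = (1/14) + ((1/14)*sqrt(587))*i. At the order-3 pole a set g(x) = (x - a)^3*f(x) = [-25/37] / (x - a')^3.
Order-3 pole: residue = g''(a)/2; g''((1/14) - ((1/14)*sqrt(587))*i) = -((5042100/7483694111)*sqrt(587))*i, so the residue is -((2521050/7483694111)*sqrt(587))*i.
The factor x**2 - x/7 + 3 splits as (x - a)(x - a') with a = (1/14) + ((1/14)*sqrt(587))*i, a' = (1/14) - ((1/14)*sqrt(587))*i. At the order-3 pole a set g(x) = (x - a)^3*f(x) = [-25/37] / (x - a')^3.
Order-3 pole: residue = g''(a)/2; g''((1/14) + ((1/14)*sqrt(587))*i) = ((5042100/7483694111)*sqrt(587))*i, so the residue is ((2521050/7483694111)*sqrt(587))*i.
List the singular points by increasing real part (a conjugate pair: the negative imaginary part first).

Radius of convergence at 0: sqrt(3).
At (1/14) - ((1/14)*sqrt(587))*i: a pole of order 3; residue -((2521050/7483694111)*sqrt(587))*i.
At (1/14) + ((1/14)*sqrt(587))*i: a pole of order 3; residue ((2521050/7483694111)*sqrt(587))*i.


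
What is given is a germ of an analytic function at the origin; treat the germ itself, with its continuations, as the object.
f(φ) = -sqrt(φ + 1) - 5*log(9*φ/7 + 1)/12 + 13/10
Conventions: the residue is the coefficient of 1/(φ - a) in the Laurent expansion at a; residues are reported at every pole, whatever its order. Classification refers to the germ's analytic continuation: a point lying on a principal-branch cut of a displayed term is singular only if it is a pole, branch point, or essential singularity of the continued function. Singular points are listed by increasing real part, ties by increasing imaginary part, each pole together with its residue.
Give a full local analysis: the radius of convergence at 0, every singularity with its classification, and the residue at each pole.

Branch term (-1)*sqrt(1 - φ/(-1)): its argument vanishes at φ = -1, a square-root branch point, modulus 1.
Branch term (-5/12)*log(1 - φ/(-7/9)): its argument vanishes at φ = -7/9, a logarithmic branch point, modulus 7/9.
The radius of convergence is the smallest modulus among the singular points: 7/9.
List the singular points by increasing real part (a conjugate pair: the negative imaginary part first).

Radius of convergence at 0: 7/9.
At -1: an algebraic (square-root) branch point.
At -7/9: a logarithmic branch point.


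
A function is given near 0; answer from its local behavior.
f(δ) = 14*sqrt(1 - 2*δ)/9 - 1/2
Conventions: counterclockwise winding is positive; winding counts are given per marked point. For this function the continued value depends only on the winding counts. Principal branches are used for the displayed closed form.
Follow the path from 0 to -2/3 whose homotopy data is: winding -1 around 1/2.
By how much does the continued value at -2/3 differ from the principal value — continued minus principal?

Continued minus principal equals -(28/27)*sqrt(21).

The rational part is single-valued and drops out of the difference; each branch term changes only by its own monodromy.
(14/9)*sqrt(1 - δ/(1/2)): winding -1 is odd, the square root flips sign, contributing -2*(14/9)*sqrt(1 - (-2/3)/(1/2)) = -2*(14/9)*sqrt(7/3) = -(28/27)*sqrt(21).
Summing the contributions at δ = -2/3 gives -(28/27)*sqrt(21).


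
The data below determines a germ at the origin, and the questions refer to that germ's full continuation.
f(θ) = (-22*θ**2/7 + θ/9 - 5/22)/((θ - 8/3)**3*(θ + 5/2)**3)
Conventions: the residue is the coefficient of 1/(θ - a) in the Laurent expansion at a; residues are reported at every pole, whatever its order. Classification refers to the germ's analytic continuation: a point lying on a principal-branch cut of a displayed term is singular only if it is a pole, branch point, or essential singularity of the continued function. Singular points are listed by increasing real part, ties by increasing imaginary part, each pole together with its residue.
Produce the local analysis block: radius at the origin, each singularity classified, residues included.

Radius of convergence at 0: 5/2.
At -5/2: a pole of order 3; residue -24255072/2204444627.
At 8/3: a pole of order 3; residue 24255072/2204444627.

Denominator factor (θ + 5/2)^3: pole of order 3 at -5/2, modulus 5/2.
Denominator factor (θ - 8/3)^3: pole of order 3 at 8/3, modulus 8/3.
The radius of convergence is the smallest modulus among the singular points: 5/2.
At the order-3 pole -5/2 set g(θ) = (θ - (-5/2))^3*f(θ) = (-22*θ**2/7 + θ/9 - 5/22)/(θ - 8/3)**3.
Order-3 pole: residue = g''(a)/2; g''(-5/2) = -48510144/2204444627, so the residue is -24255072/2204444627.
At the order-3 pole 8/3 set g(θ) = (θ - (8/3))^3*f(θ) = (-22*θ**2/7 + θ/9 - 5/22)/(θ + 5/2)**3.
Order-3 pole: residue = g''(a)/2; g''(8/3) = 48510144/2204444627, so the residue is 24255072/2204444627.
List the singular points by increasing real part (a conjugate pair: the negative imaginary part first).


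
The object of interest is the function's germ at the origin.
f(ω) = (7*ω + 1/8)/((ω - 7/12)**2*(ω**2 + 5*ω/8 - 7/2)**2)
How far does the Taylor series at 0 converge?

Denominator factor (ω**2 + 5*ω/8 - 7/2)^2: discriminant 921/64, real irrational roots -5/16 + (1/16)*sqrt(921) and -5/16 - (1/16)*sqrt(921); poles of order 2, moduli -5/16 + (1/16)*sqrt(921) and 5/16 + (1/16)*sqrt(921).
Denominator factor (ω - 7/12)^2: pole of order 2 at 7/12, modulus 7/12.
The radius of convergence is the smallest modulus among the singular points: 7/12.

The radius of convergence is 7/12.


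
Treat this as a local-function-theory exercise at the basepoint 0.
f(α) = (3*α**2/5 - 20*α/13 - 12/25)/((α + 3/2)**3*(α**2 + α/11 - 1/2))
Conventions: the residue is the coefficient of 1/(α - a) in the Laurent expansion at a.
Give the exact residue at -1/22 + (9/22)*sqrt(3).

The residue is -21193832/23264215 + (1495597972/3140669025)*sqrt(3).

The factor α**2 + α/11 - 1/2 splits as (α - a)(α - a') with a = -1/22 + (9/22)*sqrt(3), a' = -1/22 - (9/22)*sqrt(3). At the order-1 pole a set g(α) = (α - a)*f(α) = [(3*α**2/5 - 20*α/13 - 12/25)/(α + 3/2)**3] / (α - a').
Simple pole: residue = g(a) at a = -1/22 + (9/22)*sqrt(3), which is -21193832/23264215 + (1495597972/3140669025)*sqrt(3).


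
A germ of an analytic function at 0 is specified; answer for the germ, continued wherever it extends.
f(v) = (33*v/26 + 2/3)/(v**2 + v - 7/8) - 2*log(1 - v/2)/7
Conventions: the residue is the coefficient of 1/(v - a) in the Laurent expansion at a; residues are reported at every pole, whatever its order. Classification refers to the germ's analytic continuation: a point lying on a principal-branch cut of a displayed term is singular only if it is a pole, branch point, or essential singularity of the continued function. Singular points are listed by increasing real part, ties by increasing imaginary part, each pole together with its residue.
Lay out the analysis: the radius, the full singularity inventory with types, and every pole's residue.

Radius of convergence at 0: -1/2 + (3/4)*sqrt(2).
At -1/2 - (3/4)*sqrt(2): a pole of order 1; residue 33/52 - (5/468)*sqrt(2).
At -1/2 + (3/4)*sqrt(2): a pole of order 1; residue 33/52 + (5/468)*sqrt(2).
At 2: a logarithmic branch point.

Denominator factor (v**2 + v - 7/8): discriminant 9/2, real irrational roots -1/2 + (3/4)*sqrt(2) and -1/2 - (3/4)*sqrt(2); poles of order 1, moduli -1/2 + (3/4)*sqrt(2) and 1/2 + (3/4)*sqrt(2).
Branch term (-2/7)*log(1 - v/(2)): its argument vanishes at v = 2, a logarithmic branch point, modulus 2.
The radius of convergence is the smallest modulus among the singular points: -1/2 + (3/4)*sqrt(2).
The branch term is analytic at -1/2 - (3/4)*sqrt(2) and contributes nothing to the residue; only the rational part matters.
The factor v**2 + v - 7/8 splits as (v - a)(v - a') with a = -1/2 - (3/4)*sqrt(2), a' = -1/2 + (3/4)*sqrt(2). At the order-1 pole a set g(v) = (v - a)*(rational part) = [33*v/26 + 2/3] / (v - a').
Simple pole: residue = g(a) at a = -1/2 - (3/4)*sqrt(2), which is 33/52 - (5/468)*sqrt(2).
The branch term is analytic at -1/2 + (3/4)*sqrt(2) and contributes nothing to the residue; only the rational part matters.
The factor v**2 + v - 7/8 splits as (v - a)(v - a') with a = -1/2 + (3/4)*sqrt(2), a' = -1/2 - (3/4)*sqrt(2). At the order-1 pole a set g(v) = (v - a)*(rational part) = [33*v/26 + 2/3] / (v - a').
Simple pole: residue = g(a) at a = -1/2 + (3/4)*sqrt(2), which is 33/52 + (5/468)*sqrt(2).
List the singular points by increasing real part (a conjugate pair: the negative imaginary part first).


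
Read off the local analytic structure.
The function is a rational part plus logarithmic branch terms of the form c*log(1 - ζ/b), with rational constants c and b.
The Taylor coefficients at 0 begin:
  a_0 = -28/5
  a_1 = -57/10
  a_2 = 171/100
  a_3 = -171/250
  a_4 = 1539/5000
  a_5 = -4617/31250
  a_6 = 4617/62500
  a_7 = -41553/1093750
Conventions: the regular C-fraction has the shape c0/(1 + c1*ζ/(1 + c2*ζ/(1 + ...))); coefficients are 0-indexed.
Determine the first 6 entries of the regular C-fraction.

The regular C-fraction coefficients are [-28/5, -57/56, 369/280, 14/615, 341/1230, 738/8525].

Taylor coefficients (read off): a_0 = -28/5, a_1 = -57/10, a_2 = 171/100, a_3 = -171/250, a_4 = 1539/5000, a_5 = -4617/31250.
c0 = a_0 = -28/5. Peel one level at a time: if S = 1 + c*ζ/S' with S'(0) = 1, then c is the ζ-coefficient of S and S' = c*ζ/(S - 1).
S_1 = c0/f = 1 + (-57/56)*ζ + (21033/15680)*ζ^2 + ...; c1 = -57/56.
S_2 = c1*ζ/(S_1 - 1) = 1 + (369/280)*ζ + (-3/100)*ζ^2 + ...; c2 = 369/280.
S_3 = c2*ζ/(S_2 - 1) = 1 + (14/615)*ζ + (-2387/378225)*ζ^2 + ...; c3 = 14/615.
S_4 = c3*ζ/(S_3 - 1) = 1 + (341/1230)*ζ + (-3/125)*ζ^2 + ...; c4 = 341/1230.
S_5 = c4*ζ/(S_4 - 1) = 1 + (738/8525)*ζ + ...; c5 = 738/8525.


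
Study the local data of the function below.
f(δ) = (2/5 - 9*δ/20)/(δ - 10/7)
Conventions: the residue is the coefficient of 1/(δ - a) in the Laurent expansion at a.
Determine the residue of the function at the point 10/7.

At the order-1 pole 10/7 set g(δ) = (δ - (10/7))*f(δ) = 2/5 - 9*δ/20.
Simple pole: residue = g(a) at a = 10/7, which is -17/70.

The residue is -17/70.


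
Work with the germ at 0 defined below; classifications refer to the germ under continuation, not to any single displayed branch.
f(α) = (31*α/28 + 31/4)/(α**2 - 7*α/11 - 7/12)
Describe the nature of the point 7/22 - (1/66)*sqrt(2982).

The denominator factor α**2 - 7*α/11 - 7/12 vanishes at 7/22 - (1/66)*sqrt(2982) and appears to the power 1; the numerator there equals 713/88 - (31/1848)*sqrt(2982), nonzero, and no other factor vanishes.
Hence a pole whose order is the multiplicity, 1.

The point is a pole of order 1.


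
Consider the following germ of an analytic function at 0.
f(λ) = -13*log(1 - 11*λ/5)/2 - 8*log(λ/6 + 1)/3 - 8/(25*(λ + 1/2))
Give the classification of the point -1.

The point is a regular point.

Denominator factors: λ + 1/2 = -1/2 at λ = -1 — none vanishes.
Branch term log(1 - λ/(-6)): argument at -1 is 5/6, nonzero, so -1 is not its branch point (a point on a principal cut is still regular for the continued germ).
Branch term log(1 - λ/(5/11)): argument at -1 is 16/5, nonzero, so -1 is not its branch point (a point on a principal cut is still regular for the continued germ).
So the germ continues analytically to -1.


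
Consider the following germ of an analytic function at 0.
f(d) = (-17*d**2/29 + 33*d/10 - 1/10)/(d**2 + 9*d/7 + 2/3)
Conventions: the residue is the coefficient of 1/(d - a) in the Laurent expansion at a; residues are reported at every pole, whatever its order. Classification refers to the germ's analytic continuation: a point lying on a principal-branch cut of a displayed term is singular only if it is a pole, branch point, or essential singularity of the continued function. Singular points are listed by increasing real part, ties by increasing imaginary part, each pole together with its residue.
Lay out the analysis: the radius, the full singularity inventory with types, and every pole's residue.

Denominator factor (d**2 + 9*d/7 + 2/3): discriminant -149/147, complex-conjugate roots (-9/14) + ((1/42)*sqrt(447))*i and (-9/14) - ((1/42)*sqrt(447))*i; poles of order 1, moduli (1/3)*sqrt(6) and (1/3)*sqrt(6).
The radius of convergence is the smallest modulus among the singular points: (1/3)*sqrt(6).
The factor d**2 + 9*d/7 + 2/3 splits as (d - a)(d - a') with a = (-9/14) - ((1/42)*sqrt(447))*i, a' = (-9/14) + ((1/42)*sqrt(447))*i. At the order-1 pole a set g(d) = (d - a)*f(d) = [-17*d**2/29 + 33*d/10 - 1/10] / (d - a').
Simple pole: residue = g(a) at a = (-9/14) - ((1/42)*sqrt(447))*i, which is (8229/4060) - ((197389/1814820)*sqrt(447))*i.
The factor d**2 + 9*d/7 + 2/3 splits as (d - a)(d - a') with a = (-9/14) + ((1/42)*sqrt(447))*i, a' = (-9/14) - ((1/42)*sqrt(447))*i. At the order-1 pole a set g(d) = (d - a)*f(d) = [-17*d**2/29 + 33*d/10 - 1/10] / (d - a').
Simple pole: residue = g(a) at a = (-9/14) + ((1/42)*sqrt(447))*i, which is (8229/4060) + ((197389/1814820)*sqrt(447))*i.
List the singular points by increasing real part (a conjugate pair: the negative imaginary part first).

Radius of convergence at 0: (1/3)*sqrt(6).
At (-9/14) - ((1/42)*sqrt(447))*i: a pole of order 1; residue (8229/4060) - ((197389/1814820)*sqrt(447))*i.
At (-9/14) + ((1/42)*sqrt(447))*i: a pole of order 1; residue (8229/4060) + ((197389/1814820)*sqrt(447))*i.


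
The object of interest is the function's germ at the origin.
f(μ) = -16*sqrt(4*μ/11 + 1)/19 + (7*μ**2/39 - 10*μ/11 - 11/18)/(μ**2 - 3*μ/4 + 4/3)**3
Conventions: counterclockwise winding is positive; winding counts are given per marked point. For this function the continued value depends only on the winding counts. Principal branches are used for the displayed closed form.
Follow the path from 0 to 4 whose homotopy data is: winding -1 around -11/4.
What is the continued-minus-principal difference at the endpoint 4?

The rational part is single-valued and drops out of the difference; each branch term changes only by its own monodromy.
(-16/19)*sqrt(1 - μ/(-11/4)): winding -1 is odd, the square root flips sign, contributing -2*(-16/19)*sqrt(1 - (4)/(-11/4)) = -2*(-16/19)*sqrt(27/11) = (96/209)*sqrt(33).
Summing the contributions at μ = 4 gives (96/209)*sqrt(33).

Continued minus principal equals (96/209)*sqrt(33).


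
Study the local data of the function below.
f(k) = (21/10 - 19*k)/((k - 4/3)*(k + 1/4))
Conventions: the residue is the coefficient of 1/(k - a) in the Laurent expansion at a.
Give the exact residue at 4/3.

The residue is -1394/95.

At the order-1 pole 4/3 set g(k) = (k - (4/3))*f(k) = (21/10 - 19*k)/(k + 1/4).
Simple pole: residue = g(a) at a = 4/3, which is -1394/95.


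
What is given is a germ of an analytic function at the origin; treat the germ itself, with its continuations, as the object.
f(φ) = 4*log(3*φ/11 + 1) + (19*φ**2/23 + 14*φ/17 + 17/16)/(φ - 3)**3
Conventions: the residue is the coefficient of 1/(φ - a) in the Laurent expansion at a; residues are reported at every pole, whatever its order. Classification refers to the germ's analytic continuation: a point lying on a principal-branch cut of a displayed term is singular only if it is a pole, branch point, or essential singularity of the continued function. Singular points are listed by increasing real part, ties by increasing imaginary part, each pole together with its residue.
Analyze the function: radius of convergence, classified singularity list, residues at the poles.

Denominator factor (φ - 3)^3: pole of order 3 at 3, modulus 3.
Branch term (4)*log(1 - φ/(-11/3)): its argument vanishes at φ = -11/3, a logarithmic branch point, modulus 11/3.
The radius of convergence is the smallest modulus among the singular points: 3.
The branch term is analytic at 3 and contributes nothing to the residue; only the rational part matters.
At the order-3 pole 3 set g(φ) = (φ - (3))^3*(rational part) = 19*φ**2/23 + 14*φ/17 + 17/16.
Order-3 pole: residue = g''(a)/2; g''(3) = 38/23, so the residue is 19/23.
List the singular points by increasing real part (a conjugate pair: the negative imaginary part first).

Radius of convergence at 0: 3.
At -11/3: a logarithmic branch point.
At 3: a pole of order 3; residue 19/23.


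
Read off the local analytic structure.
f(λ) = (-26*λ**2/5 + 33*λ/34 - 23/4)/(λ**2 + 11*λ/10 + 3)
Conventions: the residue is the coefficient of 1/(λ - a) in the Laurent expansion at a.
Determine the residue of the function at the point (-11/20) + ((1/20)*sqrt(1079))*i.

The residue is (5687/1700) - ((104893/1834300)*sqrt(1079))*i.

The factor λ**2 + 11*λ/10 + 3 splits as (λ - a)(λ - a') with a = (-11/20) + ((1/20)*sqrt(1079))*i, a' = (-11/20) - ((1/20)*sqrt(1079))*i. At the order-1 pole a set g(λ) = (λ - a)*f(λ) = [-26*λ**2/5 + 33*λ/34 - 23/4] / (λ - a').
Simple pole: residue = g(a) at a = (-11/20) + ((1/20)*sqrt(1079))*i, which is (5687/1700) - ((104893/1834300)*sqrt(1079))*i.


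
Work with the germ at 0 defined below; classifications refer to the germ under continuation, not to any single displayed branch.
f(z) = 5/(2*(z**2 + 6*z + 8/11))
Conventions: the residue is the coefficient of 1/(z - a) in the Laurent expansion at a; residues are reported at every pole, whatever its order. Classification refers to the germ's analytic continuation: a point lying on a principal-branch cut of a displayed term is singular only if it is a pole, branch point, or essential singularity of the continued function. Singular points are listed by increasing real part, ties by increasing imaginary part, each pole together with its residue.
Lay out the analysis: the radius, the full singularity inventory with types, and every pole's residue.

Radius of convergence at 0: 3 - (1/11)*sqrt(1001).
At -3 - (1/11)*sqrt(1001): a pole of order 1; residue -(5/364)*sqrt(1001).
At -3 + (1/11)*sqrt(1001): a pole of order 1; residue (5/364)*sqrt(1001).

Denominator factor (z**2 + 6*z + 8/11): discriminant 364/11, real irrational roots -3 + (1/11)*sqrt(1001) and -3 - (1/11)*sqrt(1001); poles of order 1, moduli 3 - (1/11)*sqrt(1001) and 3 + (1/11)*sqrt(1001).
The radius of convergence is the smallest modulus among the singular points: 3 - (1/11)*sqrt(1001).
The factor z**2 + 6*z + 8/11 splits as (z - a)(z - a') with a = -3 - (1/11)*sqrt(1001), a' = -3 + (1/11)*sqrt(1001). At the order-1 pole a set g(z) = (z - a)*f(z) = [5/2] / (z - a').
Simple pole: residue = g(a) at a = -3 - (1/11)*sqrt(1001), which is -(5/364)*sqrt(1001).
The factor z**2 + 6*z + 8/11 splits as (z - a)(z - a') with a = -3 + (1/11)*sqrt(1001), a' = -3 - (1/11)*sqrt(1001). At the order-1 pole a set g(z) = (z - a)*f(z) = [5/2] / (z - a').
Simple pole: residue = g(a) at a = -3 + (1/11)*sqrt(1001), which is (5/364)*sqrt(1001).
List the singular points by increasing real part (a conjugate pair: the negative imaginary part first).


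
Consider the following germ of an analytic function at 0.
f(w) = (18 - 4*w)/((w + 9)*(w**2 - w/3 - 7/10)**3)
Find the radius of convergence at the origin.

Denominator factor (w**2 - w/3 - 7/10)^3: discriminant 131/45, real irrational roots 1/6 + (1/30)*sqrt(655) and 1/6 - (1/30)*sqrt(655); poles of order 3, moduli 1/6 + (1/30)*sqrt(655) and -1/6 + (1/30)*sqrt(655).
Denominator factor (w + 9): pole of order 1 at -9, modulus 9.
The radius of convergence is the smallest modulus among the singular points: -1/6 + (1/30)*sqrt(655).

The radius of convergence is -1/6 + (1/30)*sqrt(655).


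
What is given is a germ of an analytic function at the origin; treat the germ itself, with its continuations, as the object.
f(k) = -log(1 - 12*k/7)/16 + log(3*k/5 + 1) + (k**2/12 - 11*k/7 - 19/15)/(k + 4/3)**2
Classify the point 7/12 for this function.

The term (-1/16)*log(1 - k/(7/12)) has argument 1 - 7/12/(7/12) = 0 at 7/12: a logarithmic (infinitely-sheeted) branch point; the remaining terms are analytic or single-valued there.

The point is a logarithmic branch point.


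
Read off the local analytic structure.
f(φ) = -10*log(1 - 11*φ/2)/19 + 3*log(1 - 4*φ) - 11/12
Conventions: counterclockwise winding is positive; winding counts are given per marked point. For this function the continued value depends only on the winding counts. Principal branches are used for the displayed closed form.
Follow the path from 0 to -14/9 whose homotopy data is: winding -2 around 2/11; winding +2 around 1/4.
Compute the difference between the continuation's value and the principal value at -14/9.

The rational part is single-valued and drops out of the difference; each branch term changes only by its own monodromy.
(3)*log(1 - φ/(1/4)): each positive loop around 1/4 adds 2*pi*i to the log, so winding +2 contributes (3)*(2)*2*pi*i = (12)*pi*i.
(-10/19)*log(1 - φ/(2/11)): each positive loop around 2/11 adds 2*pi*i to the log, so winding -2 contributes (-10/19)*(-2)*2*pi*i = (40/19)*pi*i.
Summing the contributions at φ = -14/9 gives (268/19)*pi*i.

Continued minus principal equals (268/19)*pi*i.
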